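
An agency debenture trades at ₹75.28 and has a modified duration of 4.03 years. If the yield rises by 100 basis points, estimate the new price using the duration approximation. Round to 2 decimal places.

₹72.25

Duration approximation: ΔP/P ≈ -D_mod · Δy = -4.03 × (+0.01) = -0.040300.
New price ≈ 75.28 × (1 - 0.040300) = 72.246216.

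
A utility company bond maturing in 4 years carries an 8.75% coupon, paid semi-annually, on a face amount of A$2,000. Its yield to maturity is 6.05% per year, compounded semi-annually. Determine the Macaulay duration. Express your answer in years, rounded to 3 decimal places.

3.488 years

Periodic yield y = 0.03025. Discount each cash flow and weight by its period:
  t   CF        PV=CF/(1+0.03025)^t    t·PV
  1        87.50        84.9308        84.9308
  2        87.50        82.4371       164.8742
  3        87.50        80.0166       240.0498
  4        87.50        77.6672       310.6687
  5        87.50        75.3867       376.9337
  6        87.50        73.1732       439.0395
  7        87.50        71.0247       497.1732
  8     2,087.50     1,644.6955    13,157.5638
  Σ                  2,189.3320    15,271.2339
Price P = Σ PV = 2,189.3320.
Macaulay duration = Σ(t·PV) / P = 15,271.2339 / 2,189.3320 = 6.97529 half-year periods.
In years: 6.97529 / 2 = 3.48765 years.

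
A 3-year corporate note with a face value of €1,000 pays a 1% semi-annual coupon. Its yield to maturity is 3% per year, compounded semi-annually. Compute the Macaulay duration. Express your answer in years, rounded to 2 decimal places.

2.96 years

Periodic yield y = 0.015. Discount each cash flow and weight by its period:
  t   CF        PV=CF/(1+0.015)^t    t·PV
  1         5.00         4.9261         4.9261
  2         5.00         4.8533         9.7066
  3         5.00         4.7816        14.3448
  4         5.00         4.7109        18.8437
  5         5.00         4.6413        23.2065
  6     1,005.00       919.1149     5,514.6894
  Σ                    943.0281     5,585.7171
Price P = Σ PV = 943.0281.
Macaulay duration = Σ(t·PV) / P = 5,585.7171 / 943.0281 = 5.92317 half-year periods.
In years: 5.92317 / 2 = 2.96159 years.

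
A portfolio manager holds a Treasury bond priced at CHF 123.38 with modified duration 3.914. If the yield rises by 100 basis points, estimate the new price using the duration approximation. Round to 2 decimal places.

Duration approximation: ΔP/P ≈ -D_mod · Δy = -3.914 × (+0.01) = -0.039140.
New price ≈ 123.38 × (1 - 0.039140) = 118.5509068.

CHF 118.55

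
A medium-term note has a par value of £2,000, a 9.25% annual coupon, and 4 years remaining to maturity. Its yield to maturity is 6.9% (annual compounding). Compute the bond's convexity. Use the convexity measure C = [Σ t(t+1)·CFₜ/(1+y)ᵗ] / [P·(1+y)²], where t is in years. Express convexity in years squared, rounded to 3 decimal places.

14.830

With y = 0.069:
  t   CF        PV=CF/(1+0.069)^t    t·PV        t(t+1)·PV
  1       185.00       173.0589       173.0589         346.1179
  2       185.00       161.8886       323.7772         971.3317
  3       185.00       151.4393       454.3179       1,817.2717
  4     2,185.00     1,673.1721     6,692.6885      33,463.4425
  Σ                  2,159.5590     7,643.8426      36,598.1637
P = 2,159.5590.
Convexity = Σ t(t+1)·PV / [P·(1+y)²] = 36,598.1637 / (2,159.5590 × 1.142761) = 14.82992.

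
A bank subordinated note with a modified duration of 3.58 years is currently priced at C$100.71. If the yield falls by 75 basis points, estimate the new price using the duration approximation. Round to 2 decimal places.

C$103.41

Duration approximation: ΔP/P ≈ -D_mod · Δy = -3.58 × (-0.0075) = +0.026850.
New price ≈ 100.71 × (1 + 0.026850) = 103.4140635.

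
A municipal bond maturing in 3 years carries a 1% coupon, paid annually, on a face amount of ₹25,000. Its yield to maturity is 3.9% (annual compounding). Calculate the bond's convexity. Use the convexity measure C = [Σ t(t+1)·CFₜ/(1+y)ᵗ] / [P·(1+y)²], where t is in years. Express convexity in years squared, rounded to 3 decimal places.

10.963

With y = 0.039:
  t   CF        PV=CF/(1+0.039)^t    t·PV        t(t+1)·PV
  1       250.00       240.6160       240.6160         481.2320
  2       250.00       231.5842       463.1684       1,389.5052
  3    25,250.00    22,512.0342    67,536.1026     270,144.4103
  Σ                 22,984.2344    68,239.8870     272,015.1475
P = 22,984.2344.
Convexity = Σ t(t+1)·PV / [P·(1+y)²] = 272,015.1475 / (22,984.2344 × 1.079521) = 10.96306.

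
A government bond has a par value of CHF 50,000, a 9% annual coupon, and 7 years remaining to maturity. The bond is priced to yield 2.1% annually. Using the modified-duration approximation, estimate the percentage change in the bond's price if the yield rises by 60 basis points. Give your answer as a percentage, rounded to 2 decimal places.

Periodic yield y = 0.021. Modified duration first:
  t   CF        PV=CF/(1+0.021)^t    t·PV
  1     4,500.00     4,407.4437     4,407.4437
  2     4,500.00     4,316.7911     8,633.5821
  3     4,500.00     4,228.0030    12,684.0090
  4     4,500.00     4,141.0411    16,564.1646
  5     4,500.00     4,055.8679    20,279.3396
  6     4,500.00     3,972.4465    23,834.6792
  7    54,500.00    47,121.1963   329,848.3741
  Σ                 72,242.7897   416,251.5923
P = 72,242.7897; D_Mac = 5.76184 yrs; D_mod = 5.76184/(1+0.021) = 5.64333 yrs.
ΔP/P ≈ -D_mod · Δy = -5.64333 × (+0.006) = -0.033860 = -3.3860%.

-3.39%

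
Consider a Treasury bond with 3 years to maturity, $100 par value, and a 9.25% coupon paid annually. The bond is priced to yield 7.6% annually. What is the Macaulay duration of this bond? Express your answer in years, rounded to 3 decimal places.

Periodic yield y = 0.076. Discount each cash flow and weight by its year:
  t   CF        PV=CF/(1+0.076)^t    t·PV
  1         9.25         8.5967         8.5967
  2         9.25         7.9895        15.9789
  3       109.25        87.6970       263.0909
  Σ                    104.2831       287.6665
Price P = Σ PV = 104.2831.
Macaulay duration = Σ(t·PV) / P = 287.6665 / 104.2831 = 2.75852 years.

2.759 years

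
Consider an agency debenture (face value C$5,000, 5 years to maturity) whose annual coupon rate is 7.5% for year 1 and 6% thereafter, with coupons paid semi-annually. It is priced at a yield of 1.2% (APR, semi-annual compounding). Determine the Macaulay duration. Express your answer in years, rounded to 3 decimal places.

4.420 years

Periodic yield y = 0.006. Discount each cash flow and weight by its period:
  t   CF        PV=CF/(1+0.006)^t    t·PV
  1       187.50       186.3817       186.3817
  2       187.50       185.2701       370.5402
  3       150.00       147.3321       441.9962
  4       150.00       146.4534       585.8134
  5       150.00       145.5799       727.8994
  6       150.00       144.7116       868.2697
  7       150.00       143.8485     1,006.9396
  8       150.00       142.9906     1,143.9246
  9       150.00       142.1377     1,279.2397
  10    5,150.00     4,850.9570    48,509.5697
  Σ                  6,235.6625    55,120.5742
Price P = Σ PV = 6,235.6625.
Macaulay duration = Σ(t·PV) / P = 55,120.5742 / 6,235.6625 = 8.83957 half-year periods.
In years: 8.83957 / 2 = 4.41978 years.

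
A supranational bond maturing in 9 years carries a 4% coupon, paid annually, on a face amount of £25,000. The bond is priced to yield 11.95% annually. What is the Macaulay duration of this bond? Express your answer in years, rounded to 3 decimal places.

Periodic yield y = 0.1195. Discount each cash flow and weight by its year:
  t   CF        PV=CF/(1+0.1195)^t    t·PV
  1     1,000.00       893.2559       893.2559
  2     1,000.00       797.9061     1,595.8123
  3     1,000.00       712.7344     2,138.2031
  4     1,000.00       636.6542     2,546.6168
  5     1,000.00       568.6951     2,843.4757
  6     1,000.00       507.9903     3,047.9418
  7     1,000.00       453.7653     3,176.3573
  8     1,000.00       405.3286     3,242.6286
  9    26,000.00     9,413.6157    84,722.5417
  Σ                 14,389.9457   104,206.8331
Price P = Σ PV = 14,389.9457.
Macaulay duration = Σ(t·PV) / P = 104,206.8331 / 14,389.9457 = 7.24164 years.

7.242 years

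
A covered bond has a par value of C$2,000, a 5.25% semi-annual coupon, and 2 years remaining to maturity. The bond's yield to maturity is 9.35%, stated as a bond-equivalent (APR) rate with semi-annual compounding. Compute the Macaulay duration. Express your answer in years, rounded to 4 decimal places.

Periodic yield y = 0.04675. Discount each cash flow and weight by its period:
  t   CF        PV=CF/(1+0.04675)^t    t·PV
  1        52.50        50.1552        50.1552
  2        52.50        47.9152        95.8304
  3        52.50        45.7752       137.3256
  4     2,052.50     1,709.6660     6,838.6642
  Σ                  1,853.5117     7,121.9755
Price P = Σ PV = 1,853.5117.
Macaulay duration = Σ(t·PV) / P = 7,121.9755 / 1,853.5117 = 3.84242 half-year periods.
In years: 3.84242 / 2 = 1.92121 years.

1.9212 years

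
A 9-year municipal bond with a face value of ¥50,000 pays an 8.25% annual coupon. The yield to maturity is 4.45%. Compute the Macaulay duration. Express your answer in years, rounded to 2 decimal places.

Periodic yield y = 0.0445. Discount each cash flow and weight by its year:
  t   CF        PV=CF/(1+0.0445)^t    t·PV
  1     4,125.00     3,949.2580     3,949.2580
  2     4,125.00     3,781.0034     7,562.0067
  3     4,125.00     3,619.9171    10,859.7512
  4     4,125.00     3,465.6937    13,862.7748
  5     4,125.00     3,318.0409    16,590.2044
  6     4,125.00     3,176.6787    19,060.0720
  7     4,125.00     3,041.3391    21,289.3736
  8     4,125.00     2,911.7655    23,294.1241
  9    54,125.00    36,578.1647   329,203.4819
  Σ                 63,841.8609   445,671.0466
Price P = Σ PV = 63,841.8609.
Macaulay duration = Σ(t·PV) / P = 445,671.0466 / 63,841.8609 = 6.98086 years.

6.98 years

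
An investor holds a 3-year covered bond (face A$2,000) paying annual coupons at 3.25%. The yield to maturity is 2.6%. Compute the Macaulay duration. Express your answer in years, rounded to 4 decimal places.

2.9075 years

Periodic yield y = 0.026. Discount each cash flow and weight by its year:
  t   CF        PV=CF/(1+0.026)^t    t·PV
  1        65.00        63.3528        63.3528
  2        65.00        61.7474       123.4948
  3     2,065.00     1,911.9564     5,735.8691
  Σ                  2,037.0566     5,922.7167
Price P = Σ PV = 2,037.0566.
Macaulay duration = Σ(t·PV) / P = 5,922.7167 / 2,037.0566 = 2.90749 years.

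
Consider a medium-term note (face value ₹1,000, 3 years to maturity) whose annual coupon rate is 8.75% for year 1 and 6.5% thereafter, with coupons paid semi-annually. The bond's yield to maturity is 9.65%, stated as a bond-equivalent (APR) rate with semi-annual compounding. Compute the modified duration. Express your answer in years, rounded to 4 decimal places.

2.5921 years

Periodic yield y = 0.04825. First find Macaulay duration:
  t   CF        PV=CF/(1+0.04825)^t    t·PV
  1        43.75        41.7362        41.7362
  2        43.75        39.8151        79.6303
  3        32.50        28.2156        84.6467
  4        32.50        26.9168       107.6673
  5        32.50        25.6779       128.3894
  6     1,032.50       778.2172     4,669.3033
  Σ                    940.5789     5,111.3732
P = 940.5789; Macaulay duration = 5,111.3732 / 940.5789 = 5.43428 half-year periods = 2.71714 years.
Modified duration = D_Mac / (1 + y) = 2.71714 / 1.04825 = 2.59207 years.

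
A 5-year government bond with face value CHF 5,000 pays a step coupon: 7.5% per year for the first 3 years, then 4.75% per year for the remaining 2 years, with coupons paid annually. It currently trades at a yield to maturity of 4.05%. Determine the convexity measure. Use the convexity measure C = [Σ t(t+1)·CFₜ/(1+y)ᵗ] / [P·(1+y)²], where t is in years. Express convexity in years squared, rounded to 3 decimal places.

23.302

With y = 0.0405:
  t   CF        PV=CF/(1+0.0405)^t    t·PV        t(t+1)·PV
  1       375.00       360.4037       360.4037         720.8073
  2       375.00       346.3754       692.7509       2,078.2527
  3       375.00       332.8933       998.6798       3,994.7192
  4       237.50       202.6260       810.5042       4,052.5210
  5     5,237.50     4,294.5099    21,472.5497     128,835.2985
  Σ                  5,536.8084    24,334.8883     139,681.5987
P = 5,536.8084.
Convexity = Σ t(t+1)·PV / [P·(1+y)²] = 139,681.5987 / (5,536.8084 × 1.082640) = 23.30213.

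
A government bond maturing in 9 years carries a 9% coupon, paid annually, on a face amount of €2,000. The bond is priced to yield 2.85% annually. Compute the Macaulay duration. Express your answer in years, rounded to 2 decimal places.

Periodic yield y = 0.0285. Discount each cash flow and weight by its year:
  t   CF        PV=CF/(1+0.0285)^t    t·PV
  1       180.00       175.0122       175.0122
  2       180.00       170.1625       340.3250
  3       180.00       165.4473       496.3418
  4       180.00       160.8627       643.4508
  5       180.00       156.4051       782.0257
  6       180.00       152.0711       912.4267
  7       180.00       147.8572     1,035.0003
  8       180.00       143.7600     1,150.0802
  9     2,180.00     1,692.8475    15,235.6272
  Σ                  2,964.4256    20,770.2899
Price P = Σ PV = 2,964.4256.
Macaulay duration = Σ(t·PV) / P = 20,770.2899 / 2,964.4256 = 7.00651 years.

7.01 years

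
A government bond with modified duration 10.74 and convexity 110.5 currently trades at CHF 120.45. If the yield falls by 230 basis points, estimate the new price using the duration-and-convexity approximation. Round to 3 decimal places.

CHF 153.724

Duration effect: -D_mod·Δy = -10.74 × (-0.023) = +0.247020
Convexity effect: ½·C·(Δy)² = 0.5 × 110.5 × (-0.023)² = +0.02922725
ΔP/P ≈ +0.247020 + 0.02922725 = +0.27624725
New price ≈ 120.45 × (1 + 0.27624725) = 153.7239812625.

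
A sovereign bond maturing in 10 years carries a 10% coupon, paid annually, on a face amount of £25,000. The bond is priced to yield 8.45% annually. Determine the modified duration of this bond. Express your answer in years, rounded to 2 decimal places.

6.38 years

Periodic yield y = 0.0845. First find Macaulay duration:
  t   CF        PV=CF/(1+0.0845)^t    t·PV
  1     2,500.00     2,305.2098     2,305.2098
  2     2,500.00     2,125.5968     4,251.1937
  3     2,500.00     1,959.9786     5,879.9359
  4     2,500.00     1,807.2648     7,229.0591
  5     2,500.00     1,666.4498     8,332.2488
  6     2,500.00     1,536.6065     9,219.6391
  7     2,500.00     1,416.8801     9,918.1610
  8     2,500.00     1,306.4824    10,451.8591
  9     2,500.00     1,204.6864    10,842.1775
  10   27,500.00    12,219.0412   122,190.4123
  Σ                 27,548.1965   190,619.8963
P = 27,548.1965; Macaulay duration = 190,619.8963 / 27,548.1965 = 6.91951 years.
Modified duration = D_Mac / (1 + y) = 6.91951 / 1.0845 = 6.38036 years.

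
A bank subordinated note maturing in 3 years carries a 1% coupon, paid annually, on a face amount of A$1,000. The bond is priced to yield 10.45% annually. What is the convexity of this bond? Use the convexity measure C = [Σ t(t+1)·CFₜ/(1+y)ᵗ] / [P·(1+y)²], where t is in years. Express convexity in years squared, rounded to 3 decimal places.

9.687

With y = 0.1045:
  t   CF        PV=CF/(1+0.1045)^t    t·PV        t(t+1)·PV
  1        10.00         9.0539         9.0539          18.1077
  2        10.00         8.1973        16.3945          49.1835
  3     1,010.00       749.5907     2,248.7722       8,995.0889
  Σ                    766.8419     2,274.2206       9,062.3802
P = 766.8419.
Convexity = Σ t(t+1)·PV / [P·(1+y)²] = 9,062.3802 / (766.8419 × 1.219920) = 9.68735.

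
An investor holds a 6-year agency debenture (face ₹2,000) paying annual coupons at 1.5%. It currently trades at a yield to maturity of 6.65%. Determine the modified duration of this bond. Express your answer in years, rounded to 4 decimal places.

Periodic yield y = 0.0665. First find Macaulay duration:
  t   CF        PV=CF/(1+0.0665)^t    t·PV
  1        30.00        28.1294        28.1294
  2        30.00        26.3754        52.7509
  3        30.00        24.7308        74.1925
  4        30.00        23.1888        92.7551
  5        30.00        21.7429       108.7144
  6     2,030.00     1,379.5291     8,277.1749
  Σ                  1,503.6964     8,633.7171
P = 1,503.6964; Macaulay duration = 8,633.7171 / 1,503.6964 = 5.74166 years.
Modified duration = D_Mac / (1 + y) = 5.74166 / 1.0665 = 5.38365 years.

5.3836 years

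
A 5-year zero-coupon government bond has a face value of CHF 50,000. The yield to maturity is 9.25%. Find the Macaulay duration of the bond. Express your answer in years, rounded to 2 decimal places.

5.00 years

A zero-coupon bond has a single cash flow at maturity, so its Macaulay duration equals its maturity: 5 years.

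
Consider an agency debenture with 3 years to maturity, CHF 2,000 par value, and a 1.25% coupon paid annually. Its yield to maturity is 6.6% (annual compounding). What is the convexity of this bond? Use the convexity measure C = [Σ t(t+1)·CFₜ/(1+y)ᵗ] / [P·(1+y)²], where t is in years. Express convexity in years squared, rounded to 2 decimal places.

10.37

With y = 0.066:
  t   CF        PV=CF/(1+0.066)^t    t·PV        t(t+1)·PV
  1        25.00        23.4522        23.4522          46.9043
  2        25.00        22.0001        44.0003         132.0009
  3     2,025.00     1,671.6810     5,015.0431      20,060.1723
  Σ                  1,717.1333     5,082.4955      20,239.0775
P = 1,717.1333.
Convexity = Σ t(t+1)·PV / [P·(1+y)²] = 20,239.0775 / (1,717.1333 × 1.136356) = 10.37223.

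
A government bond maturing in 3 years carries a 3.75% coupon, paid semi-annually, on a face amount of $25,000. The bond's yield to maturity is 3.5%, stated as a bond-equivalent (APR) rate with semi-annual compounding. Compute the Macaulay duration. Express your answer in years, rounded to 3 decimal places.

2.866 years

Periodic yield y = 0.0175. Discount each cash flow and weight by its period:
  t   CF        PV=CF/(1+0.0175)^t    t·PV
  1       468.75       460.6880       460.6880
  2       468.75       452.7646       905.5292
  3       468.75       444.9775     1,334.9324
  4       468.75       437.3243     1,749.2972
  5       468.75       429.8028     2,149.0138
  6    25,468.75    22,950.9741   137,705.8447
  Σ                 25,176.5312   144,305.3052
Price P = Σ PV = 25,176.5312.
Macaulay duration = Σ(t·PV) / P = 144,305.3052 / 25,176.5312 = 5.73174 half-year periods.
In years: 5.73174 / 2 = 2.86587 years.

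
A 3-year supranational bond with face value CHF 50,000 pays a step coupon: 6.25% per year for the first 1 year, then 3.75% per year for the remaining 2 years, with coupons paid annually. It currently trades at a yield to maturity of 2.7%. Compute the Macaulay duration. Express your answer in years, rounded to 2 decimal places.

2.85 years

Periodic yield y = 0.027. Discount each cash flow and weight by its year:
  t   CF        PV=CF/(1+0.027)^t    t·PV
  1     3,125.00     3,042.8432     3,042.8432
  2     1,875.00     1,777.7078     3,555.4157
  3    51,875.00    47,890.2141   143,670.6424
  Σ                 52,710.7652   150,268.9013
Price P = Σ PV = 52,710.7652.
Macaulay duration = Σ(t·PV) / P = 150,268.9013 / 52,710.7652 = 2.85082 years.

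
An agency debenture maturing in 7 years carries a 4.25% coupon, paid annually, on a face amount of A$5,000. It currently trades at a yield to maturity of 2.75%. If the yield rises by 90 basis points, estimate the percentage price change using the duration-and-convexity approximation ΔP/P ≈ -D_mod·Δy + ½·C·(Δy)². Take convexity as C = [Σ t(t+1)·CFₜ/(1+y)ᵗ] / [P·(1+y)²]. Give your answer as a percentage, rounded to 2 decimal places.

-5.28%

With y = 0.0275:
  t   CF        PV=CF/(1+0.0275)^t    t·PV        t(t+1)·PV
  1       212.50       206.8127       206.8127         413.6253
  2       212.50       201.2775       402.5550       1,207.6651
  3       212.50       195.8905       587.6716       2,350.6864
  4       212.50       190.6477       762.5909       3,812.9544
  5       212.50       185.5452       927.7261       5,566.3567
  6       212.50       180.5793     1,083.4758       7,584.3304
  7     5,212.50     4,310.9527    30,176.6686     241,413.3492
  Σ                  5,471.7056    34,147.5007     262,348.9674
P = 5,471.7056; D_Mac = 6.24074 yrs; D_mod = 6.07371 yrs; C = 45.41434.
Duration effect: -6.07371 × (+0.009) = -0.054663
Convexity effect: 0.5 × 45.41434 × (0.009)² = +0.0018393
ΔP/P ≈ -0.054663 + 0.0018393 = -0.052824 = -5.2824%.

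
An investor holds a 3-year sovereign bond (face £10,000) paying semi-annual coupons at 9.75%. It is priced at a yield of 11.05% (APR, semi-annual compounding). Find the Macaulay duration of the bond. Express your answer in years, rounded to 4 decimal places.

Periodic yield y = 0.05525. Discount each cash flow and weight by its period:
  t   CF        PV=CF/(1+0.05525)^t    t·PV
  1       487.50       461.9758       461.9758
  2       487.50       437.7880       875.5761
  3       487.50       414.8667     1,244.6000
  4       487.50       393.1454     1,572.5815
  5       487.50       372.5614     1,862.8068
  6    10,487.50     7,595.2104    45,571.2624
  Σ                  9,675.5477    51,588.8026
Price P = Σ PV = 9,675.5477.
Macaulay duration = Σ(t·PV) / P = 51,588.8026 / 9,675.5477 = 5.33187 half-year periods.
In years: 5.33187 / 2 = 2.66594 years.

2.6659 years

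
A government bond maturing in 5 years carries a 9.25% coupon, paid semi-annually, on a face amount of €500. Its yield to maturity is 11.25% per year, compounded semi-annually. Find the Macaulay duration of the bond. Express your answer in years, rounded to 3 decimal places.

4.073 years

Periodic yield y = 0.05625. Discount each cash flow and weight by its period:
  t   CF        PV=CF/(1+0.05625)^t    t·PV
  1       23.125        21.8935        21.8935
  2       23.125        20.7276        41.4551
  3       23.125        19.6237        58.8712
  4       23.125        18.5787        74.3147
  5       23.125        17.5893        87.9464
  6       23.125        16.6526        99.9155
  7       23.125        15.7658       110.3603
  8       23.125        14.9262       119.4092
  9       23.125        14.1313       127.1814
  10     523.125       302.6483     3,026.4831
  Σ                    462.5368     3,767.8305
Price P = Σ PV = 462.5368.
Macaulay duration = Σ(t·PV) / P = 3,767.8305 / 462.5368 = 8.14601 half-year periods.
In years: 8.14601 / 2 = 4.07301 years.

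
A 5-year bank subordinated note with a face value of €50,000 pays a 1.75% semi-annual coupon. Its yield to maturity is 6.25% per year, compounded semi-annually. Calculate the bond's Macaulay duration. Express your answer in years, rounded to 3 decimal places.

4.782 years

Periodic yield y = 0.03125. Discount each cash flow and weight by its period:
  t   CF        PV=CF/(1+0.03125)^t    t·PV
  1       437.50       424.2424       424.2424
  2       437.50       411.3866       822.7732
  3       437.50       398.9203     1,196.7610
  4       437.50       386.8318     1,547.3274
  5       437.50       375.1097     1,875.5483
  6       437.50       363.7427     2,182.4562
  7       437.50       352.7202     2,469.0414
  8       437.50       342.0317     2,736.2536
  9       437.50       331.6671     2,985.0040
  10   50,437.50    37,077.7982   370,777.9821
  Σ                 40,464.4508   387,017.3895
Price P = Σ PV = 40,464.4508.
Macaulay duration = Σ(t·PV) / P = 387,017.3895 / 40,464.4508 = 9.56438 half-year periods.
In years: 9.56438 / 2 = 4.78219 years.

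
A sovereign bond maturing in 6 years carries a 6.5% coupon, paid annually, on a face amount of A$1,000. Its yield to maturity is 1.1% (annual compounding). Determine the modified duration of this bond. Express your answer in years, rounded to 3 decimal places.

Periodic yield y = 0.011. First find Macaulay duration:
  t   CF        PV=CF/(1+0.011)^t    t·PV
  1        65.00        64.2928        64.2928
  2        65.00        63.5933       127.1865
  3        65.00        62.9013       188.7040
  4        65.00        62.2170       248.8678
  5        65.00        61.5400       307.7001
  6     1,065.00       997.3387     5,984.0322
  Σ                  1,311.8830     6,920.7834
P = 1,311.8830; Macaulay duration = 6,920.7834 / 1,311.8830 = 5.27546 years.
Modified duration = D_Mac / (1 + y) = 5.27546 / 1.011 = 5.21806 years.

5.218 years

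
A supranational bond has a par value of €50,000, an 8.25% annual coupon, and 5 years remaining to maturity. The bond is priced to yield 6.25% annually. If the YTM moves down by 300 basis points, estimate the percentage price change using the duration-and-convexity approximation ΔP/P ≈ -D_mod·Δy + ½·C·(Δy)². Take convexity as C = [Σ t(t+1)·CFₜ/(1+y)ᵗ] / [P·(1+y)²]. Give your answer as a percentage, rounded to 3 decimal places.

+13.192%

With y = 0.0625:
  t   CF        PV=CF/(1+0.0625)^t    t·PV        t(t+1)·PV
  1     4,125.00     3,882.3529     3,882.3529       7,764.7059
  2     4,125.00     3,653.9792     7,307.9585      21,923.8754
  3     4,125.00     3,439.0393    10,317.1179      41,268.4714
  4     4,125.00     3,236.7429    12,946.9714      64,734.8571
  5    54,125.00    39,971.7549   199,858.7745   1,199,152.6471
  Σ                 54,183.8692   234,313.1752   1,334,844.5569
P = 54,183.8692; D_Mac = 4.32441 yrs; D_mod = 4.07003 yrs; C = 21.82241.
Duration effect: -4.07003 × (-0.03) = +0.122101
Convexity effect: 0.5 × 21.82241 × (-0.03)² = +0.0098201
ΔP/P ≈ +0.122101 + 0.0098201 = +0.131921 = +13.1921%.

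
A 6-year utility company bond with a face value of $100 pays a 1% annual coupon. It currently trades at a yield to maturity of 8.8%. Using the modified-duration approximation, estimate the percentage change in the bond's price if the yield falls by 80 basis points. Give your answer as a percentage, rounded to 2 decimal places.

Periodic yield y = 0.088. Modified duration first:
  t   CF        PV=CF/(1+0.088)^t    t·PV
  1         1.00         0.9191         0.9191
  2         1.00         0.8448         1.6896
  3         1.00         0.7764         2.3293
  4         1.00         0.7136         2.8546
  5         1.00         0.6559         3.2796
  6       101.00        60.8903       365.3417
  Σ                     64.8002       376.4140
P = 64.8002; D_Mac = 5.80884 yrs; D_mod = 5.80884/(1+0.088) = 5.33901 yrs.
ΔP/P ≈ -D_mod · Δy = -5.33901 × (-0.008) = +0.042712 = +4.2712%.

+4.27%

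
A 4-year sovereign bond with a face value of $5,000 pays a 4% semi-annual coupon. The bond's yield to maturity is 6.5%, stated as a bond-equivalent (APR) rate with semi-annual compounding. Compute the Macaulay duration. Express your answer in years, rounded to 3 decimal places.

Periodic yield y = 0.0325. Discount each cash flow and weight by its period:
  t   CF        PV=CF/(1+0.0325)^t    t·PV
  1       100.00        96.8523        96.8523
  2       100.00        93.8037       187.6074
  3       100.00        90.8510       272.5531
  4       100.00        87.9913       351.9652
  5       100.00        85.2216       426.1080
  6       100.00        82.5391       495.2345
  7       100.00        79.9410       559.5870
  8     5,100.00     3,948.6596    31,589.2766
  Σ                  4,565.8596    33,979.1841
Price P = Σ PV = 4,565.8596.
Macaulay duration = Σ(t·PV) / P = 33,979.1841 / 4,565.8596 = 7.44201 half-year periods.
In years: 7.44201 / 2 = 3.72101 years.

3.721 years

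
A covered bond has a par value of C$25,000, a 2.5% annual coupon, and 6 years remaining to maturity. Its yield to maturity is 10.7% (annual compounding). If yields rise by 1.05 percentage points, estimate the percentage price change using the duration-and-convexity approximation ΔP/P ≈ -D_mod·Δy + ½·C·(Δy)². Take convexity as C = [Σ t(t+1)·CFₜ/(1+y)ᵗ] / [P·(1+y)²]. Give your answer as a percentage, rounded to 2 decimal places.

-5.09%

With y = 0.107:
  t   CF        PV=CF/(1+0.107)^t    t·PV        t(t+1)·PV
  1       625.00       564.5890       564.5890       1,129.1780
  2       625.00       510.0171     1,020.0343       3,060.1029
  3       625.00       460.7201     1,382.1603       5,528.6411
  4       625.00       416.1880     1,664.7519       8,323.7596
  5       625.00       375.9602     1,879.8012      11,278.8071
  6    25,625.00    13,924.4532    83,546.7190     584,827.0330
  Σ                 16,251.9276    90,058.0556     614,147.5216
P = 16,251.9276; D_Mac = 5.54138 yrs; D_mod = 5.00576 yrs; C = 30.83703.
Duration effect: -5.00576 × (+0.0105) = -0.052560
Convexity effect: 0.5 × 30.83703 × (0.0105)² = +0.0016999
ΔP/P ≈ -0.052560 + 0.0016999 = -0.050861 = -5.0861%.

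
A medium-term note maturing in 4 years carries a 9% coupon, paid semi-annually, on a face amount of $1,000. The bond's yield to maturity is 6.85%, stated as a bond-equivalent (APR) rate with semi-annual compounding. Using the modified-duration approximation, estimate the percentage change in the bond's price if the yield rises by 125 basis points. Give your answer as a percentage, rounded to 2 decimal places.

-4.19%

Periodic yield y = 0.03425. Modified duration first:
  t   CF        PV=CF/(1+0.03425)^t    t·PV
  1        45.00        43.5098        43.5098
  2        45.00        42.0689        84.1379
  3        45.00        40.6758       122.0273
  4        45.00        39.3288       157.3151
  5        45.00        38.0264       190.1318
  6        45.00        36.7671       220.6026
  7        45.00        35.5495       248.8467
  8     1,045.00       798.2006     6,385.6049
  Σ                  1,074.1269     7,452.1761
P = 1,074.1269; D_Mac = 6.93789 half-year periods = 3.46895 yrs; D_mod = 3.46895/(1+0.03425) = 3.35407 yrs.
ΔP/P ≈ -D_mod · Δy = -3.35407 × (+0.0125) = -0.041926 = -4.1926%.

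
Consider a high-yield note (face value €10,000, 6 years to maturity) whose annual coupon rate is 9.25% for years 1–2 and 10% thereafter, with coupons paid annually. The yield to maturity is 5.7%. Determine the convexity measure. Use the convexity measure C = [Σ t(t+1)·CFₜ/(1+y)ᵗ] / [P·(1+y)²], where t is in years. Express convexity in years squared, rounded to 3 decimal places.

With y = 0.057:
  t   CF        PV=CF/(1+0.057)^t    t·PV        t(t+1)·PV
  1       925.00       875.1183       875.1183       1,750.2365
  2       925.00       827.9265     1,655.8529       4,967.5587
  3     1,000.00       846.7887     2,540.3660      10,161.4640
  4     1,000.00       801.1246     3,204.4983      16,022.4914
  5     1,000.00       757.9230     3,789.6148      22,737.6888
  6    11,000.00     7,887.5616    47,325.3693     331,277.5851
  Σ                 11,996.4425    59,390.8196     386,917.0246
P = 11,996.4425.
Convexity = Σ t(t+1)·PV / [P·(1+y)²] = 386,917.0246 / (11,996.4425 × 1.117249) = 28.86791.

28.868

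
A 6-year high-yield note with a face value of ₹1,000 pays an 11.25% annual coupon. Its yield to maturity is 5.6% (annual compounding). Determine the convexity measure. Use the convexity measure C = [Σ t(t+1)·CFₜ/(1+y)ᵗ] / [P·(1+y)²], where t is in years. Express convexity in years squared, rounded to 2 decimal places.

28.02

With y = 0.056:
  t   CF        PV=CF/(1+0.056)^t    t·PV        t(t+1)·PV
  1       112.50       106.5341       106.5341         213.0682
  2       112.50       100.8846       201.7691         605.3073
  3       112.50        95.5346       286.6039       1,146.4154
  4       112.50        90.4684       361.8736       1,809.3678
  5       112.50        85.6708       428.3541       2,570.1246
  6     1,112.50       802.2625     4,813.5752      33,695.0264
  Σ                  1,281.3550     6,198.7099      40,039.3097
P = 1,281.3550.
Convexity = Σ t(t+1)·PV / [P·(1+y)²] = 40,039.3097 / (1,281.3550 × 1.115136) = 28.02136.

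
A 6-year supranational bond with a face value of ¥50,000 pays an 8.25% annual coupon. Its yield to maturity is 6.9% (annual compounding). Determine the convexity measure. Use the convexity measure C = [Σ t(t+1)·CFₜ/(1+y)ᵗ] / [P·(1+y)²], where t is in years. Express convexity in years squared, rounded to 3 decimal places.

28.688

With y = 0.069:
  t   CF        PV=CF/(1+0.069)^t    t·PV        t(t+1)·PV
  1     4,125.00     3,858.7465     3,858.7465       7,717.4930
  2     4,125.00     3,609.6787     7,219.3573      21,658.0720
  3     4,125.00     3,376.6872    10,130.0617      40,520.2469
  4     4,125.00     3,158.7346    12,634.9382      63,174.6912
  5     4,125.00     2,954.8499    14,774.2496      88,645.4975
  6    54,125.00    36,268.6740   217,612.0441   1,523,284.3089
  Σ                 53,227.3709   266,229.3975   1,745,000.3094
P = 53,227.3709.
Convexity = Σ t(t+1)·PV / [P·(1+y)²] = 1,745,000.3094 / (53,227.3709 × 1.142761) = 28.68832.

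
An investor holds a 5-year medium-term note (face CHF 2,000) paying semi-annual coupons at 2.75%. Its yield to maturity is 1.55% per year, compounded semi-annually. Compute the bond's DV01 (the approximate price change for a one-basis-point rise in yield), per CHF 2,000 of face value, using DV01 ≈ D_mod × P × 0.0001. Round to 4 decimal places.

Periodic yield y = 0.00775.
  t   CF        PV=CF/(1+0.00775)^t    t·PV
  1        27.50        27.2885        27.2885
  2        27.50        27.0787        54.1573
  3        27.50        26.8704        80.6112
  4        27.50        26.6638       106.6551
  5        27.50        26.4587       132.2935
  6        27.50        26.2552       157.5314
  7        27.50        26.0533       182.3732
  8        27.50        25.8530       206.8237
  9        27.50        25.6541       230.8872
  10    2,027.50     1,876.8640    18,768.6396
  Σ                  2,115.0397    19,947.2608
P = 2,115.0397; D_Mac = 9.43115 half-year periods = 4.71558 yrs; D_mod = 4.67931 yrs.
DV01 ≈ 4.67931 × 2,115.0397 × 0.0001 = 0.989693.

CHF 0.9897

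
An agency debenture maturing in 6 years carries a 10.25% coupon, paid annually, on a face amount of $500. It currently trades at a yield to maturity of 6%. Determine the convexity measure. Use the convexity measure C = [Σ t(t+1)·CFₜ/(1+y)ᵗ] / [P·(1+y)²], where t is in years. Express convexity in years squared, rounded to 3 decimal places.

With y = 0.06:
  t   CF        PV=CF/(1+0.06)^t    t·PV        t(t+1)·PV
  1        51.25        48.3491        48.3491          96.6981
  2        51.25        45.6123        91.2246         273.6739
  3        51.25        43.0305       129.0915         516.3659
  4        51.25        40.5948       162.3792         811.8960
  5        51.25        38.2970       191.4849       1,148.9094
  6       551.25       388.6095     2,331.6570      16,321.5989
  Σ                    604.4931     2,954.1863      19,169.1422
P = 604.4931.
Convexity = Σ t(t+1)·PV / [P·(1+y)²] = 19,169.1422 / (604.4931 × 1.123600) = 28.22277.

28.223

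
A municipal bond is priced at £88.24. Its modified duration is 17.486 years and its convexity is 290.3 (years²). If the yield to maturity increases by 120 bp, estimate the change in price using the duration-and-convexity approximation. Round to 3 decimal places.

-£16.671

Duration effect: -D_mod·Δy = -17.486 × (+0.012) = -0.209832
Convexity effect: ½·C·(Δy)² = 0.5 × 290.3 × (0.012)² = +0.0209016
ΔP/P ≈ -0.209832 + 0.0209016 = -0.1889304
ΔP ≈ 88.24 × (-0.1889304) = -16.671218496.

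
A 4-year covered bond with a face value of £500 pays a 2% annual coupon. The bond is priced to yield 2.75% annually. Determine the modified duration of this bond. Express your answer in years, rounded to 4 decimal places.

Periodic yield y = 0.0275. First find Macaulay duration:
  t   CF        PV=CF/(1+0.0275)^t    t·PV
  1        10.00         9.7324         9.7324
  2        10.00         9.4719        18.9438
  3        10.00         9.2184        27.6551
  4       510.00       457.5545     1,830.2181
  Σ                    485.9771     1,886.5494
P = 485.9771; Macaulay duration = 1,886.5494 / 485.9771 = 3.88197 years.
Modified duration = D_Mac / (1 + y) = 3.88197 / 1.0275 = 3.77807 years.

3.7781 years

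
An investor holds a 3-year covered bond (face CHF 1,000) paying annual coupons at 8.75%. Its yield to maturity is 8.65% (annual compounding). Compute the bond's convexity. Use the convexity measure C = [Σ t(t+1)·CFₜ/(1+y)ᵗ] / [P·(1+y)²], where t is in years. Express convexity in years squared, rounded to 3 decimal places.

9.109

With y = 0.0865:
  t   CF        PV=CF/(1+0.0865)^t    t·PV        t(t+1)·PV
  1        87.50        80.5338        80.5338         161.0676
  2        87.50        74.1222       148.2445         444.7335
  3     1,087.50       847.8911     2,543.6733      10,174.6931
  Σ                  1,002.5472     2,772.4516      10,780.4943
P = 1,002.5472.
Convexity = Σ t(t+1)·PV / [P·(1+y)²] = 10,780.4943 / (1,002.5472 × 1.180482) = 9.10908.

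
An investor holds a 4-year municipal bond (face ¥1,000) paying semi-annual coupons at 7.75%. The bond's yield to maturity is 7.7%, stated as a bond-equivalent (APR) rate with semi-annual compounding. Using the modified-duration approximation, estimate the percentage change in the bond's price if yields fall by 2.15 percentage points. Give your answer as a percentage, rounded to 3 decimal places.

+7.278%

Periodic yield y = 0.0385. Modified duration first:
  t   CF        PV=CF/(1+0.0385)^t    t·PV
  1        38.75        37.3134        37.3134
  2        38.75        35.9301        71.8602
  3        38.75        34.5981       103.7943
  4        38.75        33.3155       133.2618
  5        38.75        32.0804       160.4018
  6        38.75        30.8911       185.3463
  7        38.75        29.7458       208.2209
  8     1,038.75       767.8193     6,142.5545
  Σ                  1,001.6937     7,042.7532
P = 1,001.6937; D_Mac = 7.03085 half-year periods = 3.51542 yrs; D_mod = 3.51542/(1+0.0385) = 3.38510 yrs.
ΔP/P ≈ -D_mod · Δy = -3.38510 × (-0.0215) = +0.072780 = +7.2780%.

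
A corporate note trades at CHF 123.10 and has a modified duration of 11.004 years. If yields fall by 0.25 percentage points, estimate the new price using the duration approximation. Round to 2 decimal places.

Duration approximation: ΔP/P ≈ -D_mod · Δy = -11.004 × (-0.0025) = +0.027510.
New price ≈ 123.10 × (1 + 0.027510) = 126.486481.

CHF 126.49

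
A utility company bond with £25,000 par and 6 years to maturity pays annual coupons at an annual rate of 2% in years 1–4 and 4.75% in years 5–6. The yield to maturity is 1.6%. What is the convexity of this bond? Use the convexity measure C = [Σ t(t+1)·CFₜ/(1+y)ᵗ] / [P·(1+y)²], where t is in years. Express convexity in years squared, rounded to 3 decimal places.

37.983

With y = 0.016:
  t   CF        PV=CF/(1+0.016)^t    t·PV        t(t+1)·PV
  1       500.00       492.1260       492.1260         984.2520
  2       500.00       484.3760       968.7519       2,906.2558
  3       500.00       476.7480     1,430.2440       5,720.9760
  4       500.00       469.2402     1,876.9606       9,384.8032
  5     1,187.50     1,096.8951     5,484.4753      32,906.8516
  6    26,187.50    23,808.4867   142,850.9204     999,956.4430
  Σ                 26,827.8719   153,103.4783   1,051,859.5816
P = 26,827.8719.
Convexity = Σ t(t+1)·PV / [P·(1+y)²] = 1,051,859.5816 / (26,827.8719 × 1.032256) = 37.98255.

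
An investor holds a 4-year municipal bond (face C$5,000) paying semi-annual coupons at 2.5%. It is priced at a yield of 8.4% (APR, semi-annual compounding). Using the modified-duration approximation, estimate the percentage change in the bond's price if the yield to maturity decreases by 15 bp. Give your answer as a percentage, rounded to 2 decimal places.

+0.55%

Periodic yield y = 0.042. Modified duration first:
  t   CF        PV=CF/(1+0.042)^t    t·PV
  1        62.50        59.9808        59.9808
  2        62.50        57.5632       115.1263
  3        62.50        55.2429       165.7288
  4        62.50        53.0163       212.0651
  5        62.50        50.8793       254.3967
  6        62.50        48.8285       292.9712
  7        62.50        46.8604       328.0228
  8     5,062.50     3,642.6990    29,141.5919
  Σ                  4,015.0704    30,569.8836
P = 4,015.0704; D_Mac = 7.61379 half-year periods = 3.80689 yrs; D_mod = 3.80689/(1+0.042) = 3.65345 yrs.
ΔP/P ≈ -D_mod · Δy = -3.65345 × (-0.0015) = +0.005480 = +0.5480%.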